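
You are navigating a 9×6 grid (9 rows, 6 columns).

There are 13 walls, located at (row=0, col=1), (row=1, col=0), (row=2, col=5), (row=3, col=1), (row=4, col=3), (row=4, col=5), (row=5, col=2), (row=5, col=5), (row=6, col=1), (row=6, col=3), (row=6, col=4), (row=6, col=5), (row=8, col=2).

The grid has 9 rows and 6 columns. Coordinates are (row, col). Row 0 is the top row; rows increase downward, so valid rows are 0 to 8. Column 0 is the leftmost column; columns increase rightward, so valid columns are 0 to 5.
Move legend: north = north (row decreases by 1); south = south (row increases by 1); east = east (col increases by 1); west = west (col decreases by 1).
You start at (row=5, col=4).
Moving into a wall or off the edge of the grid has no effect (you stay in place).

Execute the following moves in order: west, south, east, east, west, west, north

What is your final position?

Answer: Final position: (row=5, col=3)

Derivation:
Start: (row=5, col=4)
  west (west): (row=5, col=4) -> (row=5, col=3)
  south (south): blocked, stay at (row=5, col=3)
  east (east): (row=5, col=3) -> (row=5, col=4)
  east (east): blocked, stay at (row=5, col=4)
  west (west): (row=5, col=4) -> (row=5, col=3)
  west (west): blocked, stay at (row=5, col=3)
  north (north): blocked, stay at (row=5, col=3)
Final: (row=5, col=3)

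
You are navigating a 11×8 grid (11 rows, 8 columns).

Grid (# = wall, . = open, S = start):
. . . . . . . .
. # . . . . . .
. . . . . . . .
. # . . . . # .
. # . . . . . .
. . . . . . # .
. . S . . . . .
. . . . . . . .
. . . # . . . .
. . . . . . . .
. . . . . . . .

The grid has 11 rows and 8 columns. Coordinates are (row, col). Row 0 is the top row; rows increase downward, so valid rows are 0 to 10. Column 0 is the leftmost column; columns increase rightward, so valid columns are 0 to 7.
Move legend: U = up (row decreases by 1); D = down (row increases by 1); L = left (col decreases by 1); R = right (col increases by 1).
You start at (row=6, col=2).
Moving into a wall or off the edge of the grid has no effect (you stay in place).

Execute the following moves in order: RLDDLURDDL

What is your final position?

Start: (row=6, col=2)
  R (right): (row=6, col=2) -> (row=6, col=3)
  L (left): (row=6, col=3) -> (row=6, col=2)
  D (down): (row=6, col=2) -> (row=7, col=2)
  D (down): (row=7, col=2) -> (row=8, col=2)
  L (left): (row=8, col=2) -> (row=8, col=1)
  U (up): (row=8, col=1) -> (row=7, col=1)
  R (right): (row=7, col=1) -> (row=7, col=2)
  D (down): (row=7, col=2) -> (row=8, col=2)
  D (down): (row=8, col=2) -> (row=9, col=2)
  L (left): (row=9, col=2) -> (row=9, col=1)
Final: (row=9, col=1)

Answer: Final position: (row=9, col=1)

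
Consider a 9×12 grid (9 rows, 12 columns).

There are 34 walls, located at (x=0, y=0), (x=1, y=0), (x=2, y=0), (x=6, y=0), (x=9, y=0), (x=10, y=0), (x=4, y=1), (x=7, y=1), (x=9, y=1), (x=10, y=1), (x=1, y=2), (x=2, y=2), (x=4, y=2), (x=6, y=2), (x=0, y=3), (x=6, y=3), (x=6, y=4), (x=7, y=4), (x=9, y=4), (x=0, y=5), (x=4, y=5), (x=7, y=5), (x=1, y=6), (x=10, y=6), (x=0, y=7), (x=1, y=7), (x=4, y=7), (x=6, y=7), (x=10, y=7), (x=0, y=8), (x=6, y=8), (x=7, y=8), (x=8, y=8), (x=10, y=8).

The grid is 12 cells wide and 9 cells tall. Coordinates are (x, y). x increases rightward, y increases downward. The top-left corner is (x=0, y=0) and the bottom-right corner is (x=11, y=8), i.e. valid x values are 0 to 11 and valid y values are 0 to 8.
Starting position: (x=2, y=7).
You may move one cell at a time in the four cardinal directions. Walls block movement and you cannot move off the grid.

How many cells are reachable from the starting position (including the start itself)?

Answer: Reachable cells: 73

Derivation:
BFS flood-fill from (x=2, y=7):
  Distance 0: (x=2, y=7)
  Distance 1: (x=2, y=6), (x=3, y=7), (x=2, y=8)
  Distance 2: (x=2, y=5), (x=3, y=6), (x=1, y=8), (x=3, y=8)
  Distance 3: (x=2, y=4), (x=1, y=5), (x=3, y=5), (x=4, y=6), (x=4, y=8)
  Distance 4: (x=2, y=3), (x=1, y=4), (x=3, y=4), (x=5, y=6), (x=5, y=8)
  Distance 5: (x=1, y=3), (x=3, y=3), (x=0, y=4), (x=4, y=4), (x=5, y=5), (x=6, y=6), (x=5, y=7)
  Distance 6: (x=3, y=2), (x=4, y=3), (x=5, y=4), (x=6, y=5), (x=7, y=6)
  Distance 7: (x=3, y=1), (x=5, y=3), (x=8, y=6), (x=7, y=7)
  Distance 8: (x=3, y=0), (x=2, y=1), (x=5, y=2), (x=8, y=5), (x=9, y=6), (x=8, y=7)
  Distance 9: (x=4, y=0), (x=1, y=1), (x=5, y=1), (x=8, y=4), (x=9, y=5), (x=9, y=7)
  Distance 10: (x=5, y=0), (x=0, y=1), (x=6, y=1), (x=8, y=3), (x=10, y=5), (x=9, y=8)
  Distance 11: (x=0, y=2), (x=8, y=2), (x=7, y=3), (x=9, y=3), (x=10, y=4), (x=11, y=5)
  Distance 12: (x=8, y=1), (x=7, y=2), (x=9, y=2), (x=10, y=3), (x=11, y=4), (x=11, y=6)
  Distance 13: (x=8, y=0), (x=10, y=2), (x=11, y=3), (x=11, y=7)
  Distance 14: (x=7, y=0), (x=11, y=2), (x=11, y=8)
  Distance 15: (x=11, y=1)
  Distance 16: (x=11, y=0)
Total reachable: 73 (grid has 74 open cells total)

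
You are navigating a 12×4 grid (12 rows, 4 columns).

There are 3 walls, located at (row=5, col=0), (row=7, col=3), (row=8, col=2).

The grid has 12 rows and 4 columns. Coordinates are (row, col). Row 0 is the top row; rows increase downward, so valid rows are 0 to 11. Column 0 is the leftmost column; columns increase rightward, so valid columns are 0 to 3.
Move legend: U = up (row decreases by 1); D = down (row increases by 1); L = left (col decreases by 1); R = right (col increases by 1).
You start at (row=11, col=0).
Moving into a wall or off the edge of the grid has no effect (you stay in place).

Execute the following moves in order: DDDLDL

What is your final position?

Answer: Final position: (row=11, col=0)

Derivation:
Start: (row=11, col=0)
  [×3]D (down): blocked, stay at (row=11, col=0)
  L (left): blocked, stay at (row=11, col=0)
  D (down): blocked, stay at (row=11, col=0)
  L (left): blocked, stay at (row=11, col=0)
Final: (row=11, col=0)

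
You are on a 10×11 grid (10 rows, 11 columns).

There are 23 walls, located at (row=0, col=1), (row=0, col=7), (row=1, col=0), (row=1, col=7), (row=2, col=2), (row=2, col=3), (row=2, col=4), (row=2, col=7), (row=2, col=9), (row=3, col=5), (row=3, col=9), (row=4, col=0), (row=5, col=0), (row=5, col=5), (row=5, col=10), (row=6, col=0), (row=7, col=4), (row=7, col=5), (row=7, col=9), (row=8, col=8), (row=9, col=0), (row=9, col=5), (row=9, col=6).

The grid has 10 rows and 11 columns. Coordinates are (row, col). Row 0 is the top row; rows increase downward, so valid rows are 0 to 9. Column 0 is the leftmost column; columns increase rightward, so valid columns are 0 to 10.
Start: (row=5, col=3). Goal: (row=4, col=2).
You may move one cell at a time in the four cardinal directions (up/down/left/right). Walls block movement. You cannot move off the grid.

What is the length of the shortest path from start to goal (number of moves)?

Answer: Shortest path length: 2

Derivation:
BFS from (row=5, col=3) until reaching (row=4, col=2):
  Distance 0: (row=5, col=3)
  Distance 1: (row=4, col=3), (row=5, col=2), (row=5, col=4), (row=6, col=3)
  Distance 2: (row=3, col=3), (row=4, col=2), (row=4, col=4), (row=5, col=1), (row=6, col=2), (row=6, col=4), (row=7, col=3)  <- goal reached here
One shortest path (2 moves): (row=5, col=3) -> (row=5, col=2) -> (row=4, col=2)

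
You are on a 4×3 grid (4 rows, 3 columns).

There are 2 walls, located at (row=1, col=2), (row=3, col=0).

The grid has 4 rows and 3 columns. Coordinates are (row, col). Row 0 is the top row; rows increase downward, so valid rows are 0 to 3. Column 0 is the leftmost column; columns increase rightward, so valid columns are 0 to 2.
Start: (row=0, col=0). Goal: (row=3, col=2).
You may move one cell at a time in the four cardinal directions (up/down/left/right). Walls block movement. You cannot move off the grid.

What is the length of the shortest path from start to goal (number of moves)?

Answer: Shortest path length: 5

Derivation:
BFS from (row=0, col=0) until reaching (row=3, col=2):
  Distance 0: (row=0, col=0)
  Distance 1: (row=0, col=1), (row=1, col=0)
  Distance 2: (row=0, col=2), (row=1, col=1), (row=2, col=0)
  Distance 3: (row=2, col=1)
  Distance 4: (row=2, col=2), (row=3, col=1)
  Distance 5: (row=3, col=2)  <- goal reached here
One shortest path (5 moves): (row=0, col=0) -> (row=0, col=1) -> (row=1, col=1) -> (row=2, col=1) -> (row=2, col=2) -> (row=3, col=2)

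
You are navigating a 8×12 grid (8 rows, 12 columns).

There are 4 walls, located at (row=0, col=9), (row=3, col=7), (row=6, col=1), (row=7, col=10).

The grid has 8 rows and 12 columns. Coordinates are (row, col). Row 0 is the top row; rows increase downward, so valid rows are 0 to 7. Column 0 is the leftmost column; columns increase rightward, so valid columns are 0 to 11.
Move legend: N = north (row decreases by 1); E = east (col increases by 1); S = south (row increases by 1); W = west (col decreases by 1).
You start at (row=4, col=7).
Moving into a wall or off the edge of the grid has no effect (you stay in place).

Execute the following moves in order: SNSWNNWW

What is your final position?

Start: (row=4, col=7)
  S (south): (row=4, col=7) -> (row=5, col=7)
  N (north): (row=5, col=7) -> (row=4, col=7)
  S (south): (row=4, col=7) -> (row=5, col=7)
  W (west): (row=5, col=7) -> (row=5, col=6)
  N (north): (row=5, col=6) -> (row=4, col=6)
  N (north): (row=4, col=6) -> (row=3, col=6)
  W (west): (row=3, col=6) -> (row=3, col=5)
  W (west): (row=3, col=5) -> (row=3, col=4)
Final: (row=3, col=4)

Answer: Final position: (row=3, col=4)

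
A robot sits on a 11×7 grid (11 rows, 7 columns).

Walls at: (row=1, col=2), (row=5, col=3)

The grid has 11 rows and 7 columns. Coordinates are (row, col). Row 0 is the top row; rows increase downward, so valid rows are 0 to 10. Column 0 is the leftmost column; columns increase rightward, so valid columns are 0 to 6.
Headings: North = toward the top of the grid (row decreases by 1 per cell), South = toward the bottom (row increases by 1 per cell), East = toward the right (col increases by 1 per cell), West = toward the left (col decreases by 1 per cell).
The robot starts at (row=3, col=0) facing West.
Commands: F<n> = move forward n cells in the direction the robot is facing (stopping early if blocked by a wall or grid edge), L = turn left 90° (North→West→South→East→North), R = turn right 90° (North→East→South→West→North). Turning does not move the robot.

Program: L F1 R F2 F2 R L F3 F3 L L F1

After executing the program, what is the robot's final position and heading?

Start: (row=3, col=0), facing West
  L: turn left, now facing South
  F1: move forward 1, now at (row=4, col=0)
  R: turn right, now facing West
  F2: move forward 0/2 (blocked), now at (row=4, col=0)
  F2: move forward 0/2 (blocked), now at (row=4, col=0)
  R: turn right, now facing North
  L: turn left, now facing West
  F3: move forward 0/3 (blocked), now at (row=4, col=0)
  F3: move forward 0/3 (blocked), now at (row=4, col=0)
  L: turn left, now facing South
  L: turn left, now facing East
  F1: move forward 1, now at (row=4, col=1)
Final: (row=4, col=1), facing East

Answer: Final position: (row=4, col=1), facing East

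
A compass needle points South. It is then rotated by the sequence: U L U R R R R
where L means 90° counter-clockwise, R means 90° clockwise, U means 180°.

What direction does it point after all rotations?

Answer: Final heading: East

Derivation:
Start: South
  U (U-turn (180°)) -> North
  L (left (90° counter-clockwise)) -> West
  U (U-turn (180°)) -> East
  R (right (90° clockwise)) -> South
  R (right (90° clockwise)) -> West
  R (right (90° clockwise)) -> North
  R (right (90° clockwise)) -> East
Final: East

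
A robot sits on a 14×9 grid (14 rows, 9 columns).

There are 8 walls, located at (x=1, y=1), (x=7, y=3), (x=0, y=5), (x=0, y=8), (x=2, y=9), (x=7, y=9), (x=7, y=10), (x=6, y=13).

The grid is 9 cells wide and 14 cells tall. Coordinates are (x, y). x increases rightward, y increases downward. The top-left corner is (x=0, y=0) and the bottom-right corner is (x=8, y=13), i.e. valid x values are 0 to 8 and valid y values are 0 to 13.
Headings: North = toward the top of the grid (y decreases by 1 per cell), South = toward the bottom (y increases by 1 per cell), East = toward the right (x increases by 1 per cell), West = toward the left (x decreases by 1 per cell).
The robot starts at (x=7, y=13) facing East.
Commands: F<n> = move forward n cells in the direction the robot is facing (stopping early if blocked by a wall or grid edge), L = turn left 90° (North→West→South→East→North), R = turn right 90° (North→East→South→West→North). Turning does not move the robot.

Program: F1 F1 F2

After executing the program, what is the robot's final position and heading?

Answer: Final position: (x=8, y=13), facing East

Derivation:
Start: (x=7, y=13), facing East
  F1: move forward 1, now at (x=8, y=13)
  F1: move forward 0/1 (blocked), now at (x=8, y=13)
  F2: move forward 0/2 (blocked), now at (x=8, y=13)
Final: (x=8, y=13), facing East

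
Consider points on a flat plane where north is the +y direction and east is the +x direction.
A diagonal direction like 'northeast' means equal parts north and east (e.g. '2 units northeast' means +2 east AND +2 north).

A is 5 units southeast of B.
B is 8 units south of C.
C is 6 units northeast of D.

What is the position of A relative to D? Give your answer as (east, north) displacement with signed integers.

Answer: A is at (east=11, north=-7) relative to D.

Derivation:
Place D at the origin (east=0, north=0).
  C is 6 units northeast of D: delta (east=+6, north=+6); C at (east=6, north=6).
  B is 8 units south of C: delta (east=+0, north=-8); B at (east=6, north=-2).
  A is 5 units southeast of B: delta (east=+5, north=-5); A at (east=11, north=-7).
Therefore A relative to D: (east=11, north=-7).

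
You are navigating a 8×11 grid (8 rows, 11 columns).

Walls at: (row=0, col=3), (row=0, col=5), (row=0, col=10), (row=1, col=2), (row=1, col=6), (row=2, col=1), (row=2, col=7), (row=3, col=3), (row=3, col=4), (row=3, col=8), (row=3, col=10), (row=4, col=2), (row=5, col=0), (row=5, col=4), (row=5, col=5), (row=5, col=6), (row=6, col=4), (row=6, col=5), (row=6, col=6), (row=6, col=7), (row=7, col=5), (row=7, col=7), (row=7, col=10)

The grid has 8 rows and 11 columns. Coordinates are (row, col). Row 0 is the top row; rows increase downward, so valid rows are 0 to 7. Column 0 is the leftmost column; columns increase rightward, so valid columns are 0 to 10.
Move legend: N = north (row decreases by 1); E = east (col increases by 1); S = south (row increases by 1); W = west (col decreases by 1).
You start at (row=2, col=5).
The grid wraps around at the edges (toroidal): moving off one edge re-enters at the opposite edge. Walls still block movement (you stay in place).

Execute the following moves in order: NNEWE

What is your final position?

Answer: Final position: (row=1, col=5)

Derivation:
Start: (row=2, col=5)
  N (north): (row=2, col=5) -> (row=1, col=5)
  N (north): blocked, stay at (row=1, col=5)
  E (east): blocked, stay at (row=1, col=5)
  W (west): (row=1, col=5) -> (row=1, col=4)
  E (east): (row=1, col=4) -> (row=1, col=5)
Final: (row=1, col=5)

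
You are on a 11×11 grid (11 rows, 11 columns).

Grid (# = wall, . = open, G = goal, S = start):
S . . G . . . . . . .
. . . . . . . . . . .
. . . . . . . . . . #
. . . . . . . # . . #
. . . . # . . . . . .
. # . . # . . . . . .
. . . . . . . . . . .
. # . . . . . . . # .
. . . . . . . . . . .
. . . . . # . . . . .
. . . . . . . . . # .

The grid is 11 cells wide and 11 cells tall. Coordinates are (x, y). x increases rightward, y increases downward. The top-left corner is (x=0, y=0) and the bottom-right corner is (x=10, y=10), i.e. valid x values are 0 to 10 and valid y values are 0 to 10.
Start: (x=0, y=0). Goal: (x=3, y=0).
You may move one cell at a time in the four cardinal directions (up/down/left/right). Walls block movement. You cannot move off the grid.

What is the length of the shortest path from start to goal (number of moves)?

BFS from (x=0, y=0) until reaching (x=3, y=0):
  Distance 0: (x=0, y=0)
  Distance 1: (x=1, y=0), (x=0, y=1)
  Distance 2: (x=2, y=0), (x=1, y=1), (x=0, y=2)
  Distance 3: (x=3, y=0), (x=2, y=1), (x=1, y=2), (x=0, y=3)  <- goal reached here
One shortest path (3 moves): (x=0, y=0) -> (x=1, y=0) -> (x=2, y=0) -> (x=3, y=0)

Answer: Shortest path length: 3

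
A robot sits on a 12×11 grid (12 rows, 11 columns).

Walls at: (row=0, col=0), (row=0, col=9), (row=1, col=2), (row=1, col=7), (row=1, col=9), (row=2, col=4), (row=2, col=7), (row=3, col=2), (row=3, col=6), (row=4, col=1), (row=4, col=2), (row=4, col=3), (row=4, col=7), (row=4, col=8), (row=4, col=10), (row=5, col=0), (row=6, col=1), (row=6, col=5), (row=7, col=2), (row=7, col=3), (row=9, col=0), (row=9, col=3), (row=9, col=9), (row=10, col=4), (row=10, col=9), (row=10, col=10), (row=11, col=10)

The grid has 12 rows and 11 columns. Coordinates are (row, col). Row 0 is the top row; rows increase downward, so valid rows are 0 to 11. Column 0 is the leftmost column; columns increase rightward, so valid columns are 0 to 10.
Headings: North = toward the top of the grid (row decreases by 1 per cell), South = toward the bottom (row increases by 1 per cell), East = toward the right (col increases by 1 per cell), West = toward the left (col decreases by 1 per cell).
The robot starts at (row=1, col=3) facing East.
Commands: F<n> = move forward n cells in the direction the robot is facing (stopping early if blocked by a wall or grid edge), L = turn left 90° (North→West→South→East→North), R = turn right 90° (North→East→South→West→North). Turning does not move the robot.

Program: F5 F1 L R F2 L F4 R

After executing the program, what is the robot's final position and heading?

Answer: Final position: (row=0, col=6), facing East

Derivation:
Start: (row=1, col=3), facing East
  F5: move forward 3/5 (blocked), now at (row=1, col=6)
  F1: move forward 0/1 (blocked), now at (row=1, col=6)
  L: turn left, now facing North
  R: turn right, now facing East
  F2: move forward 0/2 (blocked), now at (row=1, col=6)
  L: turn left, now facing North
  F4: move forward 1/4 (blocked), now at (row=0, col=6)
  R: turn right, now facing East
Final: (row=0, col=6), facing East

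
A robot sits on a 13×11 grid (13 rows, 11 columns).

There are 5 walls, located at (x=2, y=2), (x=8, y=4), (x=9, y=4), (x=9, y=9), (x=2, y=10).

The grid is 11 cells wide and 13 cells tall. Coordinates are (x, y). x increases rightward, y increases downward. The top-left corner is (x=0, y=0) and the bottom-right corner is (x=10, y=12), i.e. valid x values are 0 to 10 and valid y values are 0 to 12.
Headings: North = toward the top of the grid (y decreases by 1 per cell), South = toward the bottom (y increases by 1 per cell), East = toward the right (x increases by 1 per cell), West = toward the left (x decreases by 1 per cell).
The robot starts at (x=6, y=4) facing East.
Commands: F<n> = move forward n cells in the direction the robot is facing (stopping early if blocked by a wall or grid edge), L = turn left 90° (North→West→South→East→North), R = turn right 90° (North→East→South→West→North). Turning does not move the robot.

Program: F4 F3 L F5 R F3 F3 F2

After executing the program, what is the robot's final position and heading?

Answer: Final position: (x=10, y=0), facing East

Derivation:
Start: (x=6, y=4), facing East
  F4: move forward 1/4 (blocked), now at (x=7, y=4)
  F3: move forward 0/3 (blocked), now at (x=7, y=4)
  L: turn left, now facing North
  F5: move forward 4/5 (blocked), now at (x=7, y=0)
  R: turn right, now facing East
  F3: move forward 3, now at (x=10, y=0)
  F3: move forward 0/3 (blocked), now at (x=10, y=0)
  F2: move forward 0/2 (blocked), now at (x=10, y=0)
Final: (x=10, y=0), facing East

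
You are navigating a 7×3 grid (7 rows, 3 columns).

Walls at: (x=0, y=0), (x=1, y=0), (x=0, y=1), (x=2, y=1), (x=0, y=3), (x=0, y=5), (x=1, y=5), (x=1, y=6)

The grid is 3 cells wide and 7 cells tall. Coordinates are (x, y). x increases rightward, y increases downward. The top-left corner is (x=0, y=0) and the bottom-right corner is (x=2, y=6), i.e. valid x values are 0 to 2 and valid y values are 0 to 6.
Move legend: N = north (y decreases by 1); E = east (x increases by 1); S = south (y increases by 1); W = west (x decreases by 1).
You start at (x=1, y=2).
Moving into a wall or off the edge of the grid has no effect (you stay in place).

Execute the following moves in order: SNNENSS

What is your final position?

Start: (x=1, y=2)
  S (south): (x=1, y=2) -> (x=1, y=3)
  N (north): (x=1, y=3) -> (x=1, y=2)
  N (north): (x=1, y=2) -> (x=1, y=1)
  E (east): blocked, stay at (x=1, y=1)
  N (north): blocked, stay at (x=1, y=1)
  S (south): (x=1, y=1) -> (x=1, y=2)
  S (south): (x=1, y=2) -> (x=1, y=3)
Final: (x=1, y=3)

Answer: Final position: (x=1, y=3)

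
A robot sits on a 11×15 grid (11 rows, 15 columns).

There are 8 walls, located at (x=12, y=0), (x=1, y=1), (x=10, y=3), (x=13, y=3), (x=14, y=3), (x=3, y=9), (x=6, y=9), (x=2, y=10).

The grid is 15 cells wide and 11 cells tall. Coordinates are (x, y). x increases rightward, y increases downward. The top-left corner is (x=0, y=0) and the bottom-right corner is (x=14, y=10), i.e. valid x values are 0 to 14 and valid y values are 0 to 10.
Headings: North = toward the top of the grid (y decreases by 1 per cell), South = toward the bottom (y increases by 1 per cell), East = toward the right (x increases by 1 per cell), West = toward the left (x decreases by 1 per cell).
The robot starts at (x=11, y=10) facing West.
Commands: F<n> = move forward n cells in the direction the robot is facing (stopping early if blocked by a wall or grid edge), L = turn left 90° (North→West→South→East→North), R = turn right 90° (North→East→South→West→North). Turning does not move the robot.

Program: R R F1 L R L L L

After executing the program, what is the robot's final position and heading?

Answer: Final position: (x=12, y=10), facing South

Derivation:
Start: (x=11, y=10), facing West
  R: turn right, now facing North
  R: turn right, now facing East
  F1: move forward 1, now at (x=12, y=10)
  L: turn left, now facing North
  R: turn right, now facing East
  L: turn left, now facing North
  L: turn left, now facing West
  L: turn left, now facing South
Final: (x=12, y=10), facing South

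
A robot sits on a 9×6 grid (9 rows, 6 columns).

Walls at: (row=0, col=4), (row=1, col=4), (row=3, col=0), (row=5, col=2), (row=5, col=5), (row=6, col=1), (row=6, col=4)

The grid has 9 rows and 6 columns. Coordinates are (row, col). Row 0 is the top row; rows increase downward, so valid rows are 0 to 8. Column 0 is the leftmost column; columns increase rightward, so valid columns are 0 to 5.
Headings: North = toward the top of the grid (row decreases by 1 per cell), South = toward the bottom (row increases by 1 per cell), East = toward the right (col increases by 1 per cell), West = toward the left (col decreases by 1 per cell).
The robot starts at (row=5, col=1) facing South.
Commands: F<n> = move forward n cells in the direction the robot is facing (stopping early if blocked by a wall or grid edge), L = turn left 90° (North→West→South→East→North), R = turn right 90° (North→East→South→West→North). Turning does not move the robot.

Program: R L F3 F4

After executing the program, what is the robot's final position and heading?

Answer: Final position: (row=5, col=1), facing South

Derivation:
Start: (row=5, col=1), facing South
  R: turn right, now facing West
  L: turn left, now facing South
  F3: move forward 0/3 (blocked), now at (row=5, col=1)
  F4: move forward 0/4 (blocked), now at (row=5, col=1)
Final: (row=5, col=1), facing South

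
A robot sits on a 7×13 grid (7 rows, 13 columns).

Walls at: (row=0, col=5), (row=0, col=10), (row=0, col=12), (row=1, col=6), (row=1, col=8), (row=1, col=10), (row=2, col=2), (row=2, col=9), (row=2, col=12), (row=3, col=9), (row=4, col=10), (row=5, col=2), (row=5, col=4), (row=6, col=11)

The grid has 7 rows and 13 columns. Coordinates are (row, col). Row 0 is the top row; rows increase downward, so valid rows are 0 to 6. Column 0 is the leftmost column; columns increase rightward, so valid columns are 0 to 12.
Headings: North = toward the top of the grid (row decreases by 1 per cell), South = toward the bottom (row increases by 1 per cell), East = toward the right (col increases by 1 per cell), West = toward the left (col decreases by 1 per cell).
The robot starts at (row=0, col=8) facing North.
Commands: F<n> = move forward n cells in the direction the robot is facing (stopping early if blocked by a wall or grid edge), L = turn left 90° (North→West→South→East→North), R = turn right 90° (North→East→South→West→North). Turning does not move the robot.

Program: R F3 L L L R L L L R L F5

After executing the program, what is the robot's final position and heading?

Answer: Final position: (row=0, col=9), facing North

Derivation:
Start: (row=0, col=8), facing North
  R: turn right, now facing East
  F3: move forward 1/3 (blocked), now at (row=0, col=9)
  L: turn left, now facing North
  L: turn left, now facing West
  L: turn left, now facing South
  R: turn right, now facing West
  L: turn left, now facing South
  L: turn left, now facing East
  L: turn left, now facing North
  R: turn right, now facing East
  L: turn left, now facing North
  F5: move forward 0/5 (blocked), now at (row=0, col=9)
Final: (row=0, col=9), facing North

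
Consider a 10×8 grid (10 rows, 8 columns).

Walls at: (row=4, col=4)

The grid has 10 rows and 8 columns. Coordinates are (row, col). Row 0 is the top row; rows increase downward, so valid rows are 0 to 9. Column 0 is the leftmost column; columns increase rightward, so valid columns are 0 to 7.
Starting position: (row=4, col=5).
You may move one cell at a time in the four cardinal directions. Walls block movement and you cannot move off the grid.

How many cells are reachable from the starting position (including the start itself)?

Answer: Reachable cells: 79

Derivation:
BFS flood-fill from (row=4, col=5):
  Distance 0: (row=4, col=5)
  Distance 1: (row=3, col=5), (row=4, col=6), (row=5, col=5)
  Distance 2: (row=2, col=5), (row=3, col=4), (row=3, col=6), (row=4, col=7), (row=5, col=4), (row=5, col=6), (row=6, col=5)
  Distance 3: (row=1, col=5), (row=2, col=4), (row=2, col=6), (row=3, col=3), (row=3, col=7), (row=5, col=3), (row=5, col=7), (row=6, col=4), (row=6, col=6), (row=7, col=5)
  Distance 4: (row=0, col=5), (row=1, col=4), (row=1, col=6), (row=2, col=3), (row=2, col=7), (row=3, col=2), (row=4, col=3), (row=5, col=2), (row=6, col=3), (row=6, col=7), (row=7, col=4), (row=7, col=6), (row=8, col=5)
  Distance 5: (row=0, col=4), (row=0, col=6), (row=1, col=3), (row=1, col=7), (row=2, col=2), (row=3, col=1), (row=4, col=2), (row=5, col=1), (row=6, col=2), (row=7, col=3), (row=7, col=7), (row=8, col=4), (row=8, col=6), (row=9, col=5)
  Distance 6: (row=0, col=3), (row=0, col=7), (row=1, col=2), (row=2, col=1), (row=3, col=0), (row=4, col=1), (row=5, col=0), (row=6, col=1), (row=7, col=2), (row=8, col=3), (row=8, col=7), (row=9, col=4), (row=9, col=6)
  Distance 7: (row=0, col=2), (row=1, col=1), (row=2, col=0), (row=4, col=0), (row=6, col=0), (row=7, col=1), (row=8, col=2), (row=9, col=3), (row=9, col=7)
  Distance 8: (row=0, col=1), (row=1, col=0), (row=7, col=0), (row=8, col=1), (row=9, col=2)
  Distance 9: (row=0, col=0), (row=8, col=0), (row=9, col=1)
  Distance 10: (row=9, col=0)
Total reachable: 79 (grid has 79 open cells total)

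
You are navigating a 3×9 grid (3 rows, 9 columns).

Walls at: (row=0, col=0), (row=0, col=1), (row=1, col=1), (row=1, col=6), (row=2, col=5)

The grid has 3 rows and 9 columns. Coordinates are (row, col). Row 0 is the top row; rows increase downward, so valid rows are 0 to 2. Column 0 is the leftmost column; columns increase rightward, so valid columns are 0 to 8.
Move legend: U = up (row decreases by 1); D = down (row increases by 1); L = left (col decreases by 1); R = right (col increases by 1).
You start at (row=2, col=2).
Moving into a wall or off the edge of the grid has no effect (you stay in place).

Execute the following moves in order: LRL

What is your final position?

Answer: Final position: (row=2, col=1)

Derivation:
Start: (row=2, col=2)
  L (left): (row=2, col=2) -> (row=2, col=1)
  R (right): (row=2, col=1) -> (row=2, col=2)
  L (left): (row=2, col=2) -> (row=2, col=1)
Final: (row=2, col=1)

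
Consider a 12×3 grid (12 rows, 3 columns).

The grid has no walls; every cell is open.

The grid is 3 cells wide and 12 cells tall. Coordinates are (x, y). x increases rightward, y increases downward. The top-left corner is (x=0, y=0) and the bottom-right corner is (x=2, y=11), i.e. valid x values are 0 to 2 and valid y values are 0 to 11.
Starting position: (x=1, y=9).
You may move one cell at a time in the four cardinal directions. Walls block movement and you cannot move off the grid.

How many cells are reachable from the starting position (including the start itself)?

BFS flood-fill from (x=1, y=9):
  Distance 0: (x=1, y=9)
  Distance 1: (x=1, y=8), (x=0, y=9), (x=2, y=9), (x=1, y=10)
  Distance 2: (x=1, y=7), (x=0, y=8), (x=2, y=8), (x=0, y=10), (x=2, y=10), (x=1, y=11)
  Distance 3: (x=1, y=6), (x=0, y=7), (x=2, y=7), (x=0, y=11), (x=2, y=11)
  Distance 4: (x=1, y=5), (x=0, y=6), (x=2, y=6)
  Distance 5: (x=1, y=4), (x=0, y=5), (x=2, y=5)
  Distance 6: (x=1, y=3), (x=0, y=4), (x=2, y=4)
  Distance 7: (x=1, y=2), (x=0, y=3), (x=2, y=3)
  Distance 8: (x=1, y=1), (x=0, y=2), (x=2, y=2)
  Distance 9: (x=1, y=0), (x=0, y=1), (x=2, y=1)
  Distance 10: (x=0, y=0), (x=2, y=0)
Total reachable: 36 (grid has 36 open cells total)

Answer: Reachable cells: 36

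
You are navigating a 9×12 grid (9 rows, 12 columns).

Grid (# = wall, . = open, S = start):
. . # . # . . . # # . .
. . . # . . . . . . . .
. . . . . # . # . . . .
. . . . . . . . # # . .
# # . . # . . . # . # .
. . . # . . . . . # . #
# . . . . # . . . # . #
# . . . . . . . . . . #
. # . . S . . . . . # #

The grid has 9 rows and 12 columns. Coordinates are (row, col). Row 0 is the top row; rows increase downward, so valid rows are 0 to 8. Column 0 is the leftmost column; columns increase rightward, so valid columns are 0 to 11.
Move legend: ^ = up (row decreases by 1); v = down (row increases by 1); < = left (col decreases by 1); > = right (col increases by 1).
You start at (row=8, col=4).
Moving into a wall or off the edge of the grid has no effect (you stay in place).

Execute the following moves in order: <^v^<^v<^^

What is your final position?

Answer: Final position: (row=5, col=1)

Derivation:
Start: (row=8, col=4)
  < (left): (row=8, col=4) -> (row=8, col=3)
  ^ (up): (row=8, col=3) -> (row=7, col=3)
  v (down): (row=7, col=3) -> (row=8, col=3)
  ^ (up): (row=8, col=3) -> (row=7, col=3)
  < (left): (row=7, col=3) -> (row=7, col=2)
  ^ (up): (row=7, col=2) -> (row=6, col=2)
  v (down): (row=6, col=2) -> (row=7, col=2)
  < (left): (row=7, col=2) -> (row=7, col=1)
  ^ (up): (row=7, col=1) -> (row=6, col=1)
  ^ (up): (row=6, col=1) -> (row=5, col=1)
Final: (row=5, col=1)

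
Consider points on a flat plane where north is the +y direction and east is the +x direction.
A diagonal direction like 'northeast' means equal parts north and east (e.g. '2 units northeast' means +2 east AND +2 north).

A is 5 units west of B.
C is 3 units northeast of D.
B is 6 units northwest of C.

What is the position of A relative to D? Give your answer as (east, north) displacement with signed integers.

Answer: A is at (east=-8, north=9) relative to D.

Derivation:
Place D at the origin (east=0, north=0).
  C is 3 units northeast of D: delta (east=+3, north=+3); C at (east=3, north=3).
  B is 6 units northwest of C: delta (east=-6, north=+6); B at (east=-3, north=9).
  A is 5 units west of B: delta (east=-5, north=+0); A at (east=-8, north=9).
Therefore A relative to D: (east=-8, north=9).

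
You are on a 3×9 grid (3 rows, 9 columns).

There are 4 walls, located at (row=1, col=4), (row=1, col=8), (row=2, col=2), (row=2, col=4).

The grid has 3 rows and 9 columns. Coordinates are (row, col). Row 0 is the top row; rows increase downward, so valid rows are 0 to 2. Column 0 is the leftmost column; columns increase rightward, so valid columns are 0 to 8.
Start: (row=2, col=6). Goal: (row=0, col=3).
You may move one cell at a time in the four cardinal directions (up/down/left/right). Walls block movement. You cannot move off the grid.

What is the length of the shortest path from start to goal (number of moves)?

Answer: Shortest path length: 5

Derivation:
BFS from (row=2, col=6) until reaching (row=0, col=3):
  Distance 0: (row=2, col=6)
  Distance 1: (row=1, col=6), (row=2, col=5), (row=2, col=7)
  Distance 2: (row=0, col=6), (row=1, col=5), (row=1, col=7), (row=2, col=8)
  Distance 3: (row=0, col=5), (row=0, col=7)
  Distance 4: (row=0, col=4), (row=0, col=8)
  Distance 5: (row=0, col=3)  <- goal reached here
One shortest path (5 moves): (row=2, col=6) -> (row=2, col=5) -> (row=1, col=5) -> (row=0, col=5) -> (row=0, col=4) -> (row=0, col=3)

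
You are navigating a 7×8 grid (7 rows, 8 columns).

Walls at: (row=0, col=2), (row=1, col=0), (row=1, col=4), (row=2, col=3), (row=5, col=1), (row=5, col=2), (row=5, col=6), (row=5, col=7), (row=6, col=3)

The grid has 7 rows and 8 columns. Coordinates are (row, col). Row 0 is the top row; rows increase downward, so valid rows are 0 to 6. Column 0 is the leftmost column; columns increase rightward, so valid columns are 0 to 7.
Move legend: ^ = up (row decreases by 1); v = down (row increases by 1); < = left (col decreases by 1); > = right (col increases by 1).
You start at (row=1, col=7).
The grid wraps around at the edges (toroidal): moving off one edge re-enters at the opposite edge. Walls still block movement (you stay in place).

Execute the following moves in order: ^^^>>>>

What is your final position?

Answer: Final position: (row=6, col=2)

Derivation:
Start: (row=1, col=7)
  ^ (up): (row=1, col=7) -> (row=0, col=7)
  ^ (up): (row=0, col=7) -> (row=6, col=7)
  ^ (up): blocked, stay at (row=6, col=7)
  > (right): (row=6, col=7) -> (row=6, col=0)
  > (right): (row=6, col=0) -> (row=6, col=1)
  > (right): (row=6, col=1) -> (row=6, col=2)
  > (right): blocked, stay at (row=6, col=2)
Final: (row=6, col=2)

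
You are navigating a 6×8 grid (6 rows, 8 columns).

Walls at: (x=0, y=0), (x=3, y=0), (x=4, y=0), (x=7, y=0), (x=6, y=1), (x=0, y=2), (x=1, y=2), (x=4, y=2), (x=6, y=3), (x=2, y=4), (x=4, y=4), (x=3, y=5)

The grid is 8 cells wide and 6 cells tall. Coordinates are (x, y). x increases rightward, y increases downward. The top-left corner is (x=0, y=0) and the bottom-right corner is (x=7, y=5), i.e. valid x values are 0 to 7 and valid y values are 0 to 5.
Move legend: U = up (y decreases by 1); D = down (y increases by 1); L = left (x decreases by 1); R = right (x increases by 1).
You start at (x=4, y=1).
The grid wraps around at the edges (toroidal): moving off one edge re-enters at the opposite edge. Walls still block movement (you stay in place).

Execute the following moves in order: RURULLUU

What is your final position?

Start: (x=4, y=1)
  R (right): (x=4, y=1) -> (x=5, y=1)
  U (up): (x=5, y=1) -> (x=5, y=0)
  R (right): (x=5, y=0) -> (x=6, y=0)
  U (up): (x=6, y=0) -> (x=6, y=5)
  L (left): (x=6, y=5) -> (x=5, y=5)
  L (left): (x=5, y=5) -> (x=4, y=5)
  U (up): blocked, stay at (x=4, y=5)
  U (up): blocked, stay at (x=4, y=5)
Final: (x=4, y=5)

Answer: Final position: (x=4, y=5)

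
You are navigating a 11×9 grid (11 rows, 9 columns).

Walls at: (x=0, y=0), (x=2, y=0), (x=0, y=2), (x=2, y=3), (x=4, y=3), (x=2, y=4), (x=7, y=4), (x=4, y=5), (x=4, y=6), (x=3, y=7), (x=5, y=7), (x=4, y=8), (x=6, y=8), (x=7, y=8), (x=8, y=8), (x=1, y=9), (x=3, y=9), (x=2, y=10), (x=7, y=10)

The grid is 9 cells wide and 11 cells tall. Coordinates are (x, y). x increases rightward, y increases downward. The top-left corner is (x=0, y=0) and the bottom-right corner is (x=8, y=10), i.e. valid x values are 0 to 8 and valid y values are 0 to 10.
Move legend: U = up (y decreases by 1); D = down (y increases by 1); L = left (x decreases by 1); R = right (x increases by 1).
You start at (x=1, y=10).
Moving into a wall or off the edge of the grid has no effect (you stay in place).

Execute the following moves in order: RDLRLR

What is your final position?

Start: (x=1, y=10)
  R (right): blocked, stay at (x=1, y=10)
  D (down): blocked, stay at (x=1, y=10)
  L (left): (x=1, y=10) -> (x=0, y=10)
  R (right): (x=0, y=10) -> (x=1, y=10)
  L (left): (x=1, y=10) -> (x=0, y=10)
  R (right): (x=0, y=10) -> (x=1, y=10)
Final: (x=1, y=10)

Answer: Final position: (x=1, y=10)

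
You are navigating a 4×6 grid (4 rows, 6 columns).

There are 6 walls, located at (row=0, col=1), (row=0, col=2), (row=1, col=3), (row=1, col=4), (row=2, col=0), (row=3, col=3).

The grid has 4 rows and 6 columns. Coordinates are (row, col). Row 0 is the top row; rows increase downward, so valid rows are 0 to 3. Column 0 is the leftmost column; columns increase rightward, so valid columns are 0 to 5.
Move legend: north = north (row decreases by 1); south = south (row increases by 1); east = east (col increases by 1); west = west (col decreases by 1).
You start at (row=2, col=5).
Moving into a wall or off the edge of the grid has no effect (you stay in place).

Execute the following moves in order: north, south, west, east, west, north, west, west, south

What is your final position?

Answer: Final position: (row=3, col=2)

Derivation:
Start: (row=2, col=5)
  north (north): (row=2, col=5) -> (row=1, col=5)
  south (south): (row=1, col=5) -> (row=2, col=5)
  west (west): (row=2, col=5) -> (row=2, col=4)
  east (east): (row=2, col=4) -> (row=2, col=5)
  west (west): (row=2, col=5) -> (row=2, col=4)
  north (north): blocked, stay at (row=2, col=4)
  west (west): (row=2, col=4) -> (row=2, col=3)
  west (west): (row=2, col=3) -> (row=2, col=2)
  south (south): (row=2, col=2) -> (row=3, col=2)
Final: (row=3, col=2)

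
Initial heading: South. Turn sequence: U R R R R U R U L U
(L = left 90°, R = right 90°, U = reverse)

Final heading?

Start: South
  U (U-turn (180°)) -> North
  R (right (90° clockwise)) -> East
  R (right (90° clockwise)) -> South
  R (right (90° clockwise)) -> West
  R (right (90° clockwise)) -> North
  U (U-turn (180°)) -> South
  R (right (90° clockwise)) -> West
  U (U-turn (180°)) -> East
  L (left (90° counter-clockwise)) -> North
  U (U-turn (180°)) -> South
Final: South

Answer: Final heading: South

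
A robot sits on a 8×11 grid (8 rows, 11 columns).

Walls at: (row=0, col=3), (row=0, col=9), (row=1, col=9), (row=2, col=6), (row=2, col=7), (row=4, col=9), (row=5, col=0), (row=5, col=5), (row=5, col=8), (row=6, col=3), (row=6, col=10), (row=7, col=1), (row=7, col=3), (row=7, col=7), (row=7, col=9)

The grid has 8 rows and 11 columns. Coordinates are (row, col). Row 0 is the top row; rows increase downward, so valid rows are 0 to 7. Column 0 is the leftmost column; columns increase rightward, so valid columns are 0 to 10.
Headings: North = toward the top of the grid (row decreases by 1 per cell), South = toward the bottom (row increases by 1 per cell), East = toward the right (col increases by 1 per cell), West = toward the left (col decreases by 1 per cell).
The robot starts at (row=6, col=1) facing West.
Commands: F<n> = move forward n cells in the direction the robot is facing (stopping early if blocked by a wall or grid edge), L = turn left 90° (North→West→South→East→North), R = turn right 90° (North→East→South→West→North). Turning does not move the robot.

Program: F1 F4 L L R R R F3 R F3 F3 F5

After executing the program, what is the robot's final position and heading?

Start: (row=6, col=1), facing West
  F1: move forward 1, now at (row=6, col=0)
  F4: move forward 0/4 (blocked), now at (row=6, col=0)
  L: turn left, now facing South
  L: turn left, now facing East
  R: turn right, now facing South
  R: turn right, now facing West
  R: turn right, now facing North
  F3: move forward 0/3 (blocked), now at (row=6, col=0)
  R: turn right, now facing East
  F3: move forward 2/3 (blocked), now at (row=6, col=2)
  F3: move forward 0/3 (blocked), now at (row=6, col=2)
  F5: move forward 0/5 (blocked), now at (row=6, col=2)
Final: (row=6, col=2), facing East

Answer: Final position: (row=6, col=2), facing East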